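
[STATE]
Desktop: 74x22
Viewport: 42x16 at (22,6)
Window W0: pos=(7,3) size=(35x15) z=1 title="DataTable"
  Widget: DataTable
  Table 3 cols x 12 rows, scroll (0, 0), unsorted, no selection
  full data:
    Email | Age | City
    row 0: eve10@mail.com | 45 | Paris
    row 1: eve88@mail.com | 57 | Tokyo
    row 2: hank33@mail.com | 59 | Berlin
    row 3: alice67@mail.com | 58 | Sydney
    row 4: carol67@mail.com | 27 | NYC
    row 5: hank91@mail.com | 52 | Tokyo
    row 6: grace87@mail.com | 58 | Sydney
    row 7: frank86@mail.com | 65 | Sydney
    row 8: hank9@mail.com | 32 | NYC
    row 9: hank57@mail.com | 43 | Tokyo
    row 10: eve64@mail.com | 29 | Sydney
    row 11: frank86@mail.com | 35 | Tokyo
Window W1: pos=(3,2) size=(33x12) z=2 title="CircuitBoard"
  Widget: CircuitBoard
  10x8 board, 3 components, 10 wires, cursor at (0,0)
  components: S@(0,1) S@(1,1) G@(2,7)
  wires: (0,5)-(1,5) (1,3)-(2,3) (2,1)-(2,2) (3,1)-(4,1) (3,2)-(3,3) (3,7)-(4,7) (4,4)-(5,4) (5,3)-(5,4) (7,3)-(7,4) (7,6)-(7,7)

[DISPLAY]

      ·      ┃     ┃                      
      │      ┃     ┃                      
      ·      ┃     ┃                      
             ┃     ┃                      
             ┃     ┃                      
             ┃     ┃                      
             ┃     ┃                      
━━━━━━━━━━━━━┛     ┃                      
om│58 │Sydney      ┃                      
om│65 │Sydney      ┃                      
  │32 │NYC         ┃                      
━━━━━━━━━━━━━━━━━━━┛                      
                                          
                                          
                                          
                                          


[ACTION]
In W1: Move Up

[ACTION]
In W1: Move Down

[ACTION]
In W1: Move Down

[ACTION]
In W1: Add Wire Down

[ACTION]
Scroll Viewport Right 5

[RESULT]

 ·      ┃     ┃                           
 │      ┃     ┃                           
 ·      ┃     ┃                           
        ┃     ┃                           
        ┃     ┃                           
        ┃     ┃                           
        ┃     ┃                           
━━━━━━━━┛     ┃                           
 │Sydney      ┃                           
 │Sydney      ┃                           
 │NYC         ┃                           
━━━━━━━━━━━━━━┛                           
                                          
                                          
                                          
                                          


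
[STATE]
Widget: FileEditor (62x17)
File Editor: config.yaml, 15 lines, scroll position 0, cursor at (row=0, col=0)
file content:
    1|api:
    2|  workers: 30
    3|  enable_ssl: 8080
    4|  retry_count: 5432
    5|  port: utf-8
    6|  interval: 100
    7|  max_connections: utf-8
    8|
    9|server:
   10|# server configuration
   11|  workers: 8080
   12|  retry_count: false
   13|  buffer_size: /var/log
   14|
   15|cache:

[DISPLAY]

█pi:                                                         ▲
  workers: 30                                                █
  enable_ssl: 8080                                           ░
  retry_count: 5432                                          ░
  port: utf-8                                                ░
  interval: 100                                              ░
  max_connections: utf-8                                     ░
                                                             ░
server:                                                      ░
# server configuration                                       ░
  workers: 8080                                              ░
  retry_count: false                                         ░
  buffer_size: /var/log                                      ░
                                                             ░
cache:                                                       ░
                                                             ░
                                                             ▼


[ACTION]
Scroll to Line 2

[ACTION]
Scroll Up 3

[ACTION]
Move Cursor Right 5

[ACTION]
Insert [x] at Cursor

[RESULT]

api:x█                                                       ▲
  workers: 30                                                █
  enable_ssl: 8080                                           ░
  retry_count: 5432                                          ░
  port: utf-8                                                ░
  interval: 100                                              ░
  max_connections: utf-8                                     ░
                                                             ░
server:                                                      ░
# server configuration                                       ░
  workers: 8080                                              ░
  retry_count: false                                         ░
  buffer_size: /var/log                                      ░
                                                             ░
cache:                                                       ░
                                                             ░
                                                             ▼


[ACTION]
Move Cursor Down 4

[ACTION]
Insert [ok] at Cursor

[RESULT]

api:x                                                        ▲
  workers: 30                                                █
  enable_ssl: 8080                                           ░
  retry_count: 5432                                          ░
  porok█: utf-8                                              ░
  interval: 100                                              ░
  max_connections: utf-8                                     ░
                                                             ░
server:                                                      ░
# server configuration                                       ░
  workers: 8080                                              ░
  retry_count: false                                         ░
  buffer_size: /var/log                                      ░
                                                             ░
cache:                                                       ░
                                                             ░
                                                             ▼


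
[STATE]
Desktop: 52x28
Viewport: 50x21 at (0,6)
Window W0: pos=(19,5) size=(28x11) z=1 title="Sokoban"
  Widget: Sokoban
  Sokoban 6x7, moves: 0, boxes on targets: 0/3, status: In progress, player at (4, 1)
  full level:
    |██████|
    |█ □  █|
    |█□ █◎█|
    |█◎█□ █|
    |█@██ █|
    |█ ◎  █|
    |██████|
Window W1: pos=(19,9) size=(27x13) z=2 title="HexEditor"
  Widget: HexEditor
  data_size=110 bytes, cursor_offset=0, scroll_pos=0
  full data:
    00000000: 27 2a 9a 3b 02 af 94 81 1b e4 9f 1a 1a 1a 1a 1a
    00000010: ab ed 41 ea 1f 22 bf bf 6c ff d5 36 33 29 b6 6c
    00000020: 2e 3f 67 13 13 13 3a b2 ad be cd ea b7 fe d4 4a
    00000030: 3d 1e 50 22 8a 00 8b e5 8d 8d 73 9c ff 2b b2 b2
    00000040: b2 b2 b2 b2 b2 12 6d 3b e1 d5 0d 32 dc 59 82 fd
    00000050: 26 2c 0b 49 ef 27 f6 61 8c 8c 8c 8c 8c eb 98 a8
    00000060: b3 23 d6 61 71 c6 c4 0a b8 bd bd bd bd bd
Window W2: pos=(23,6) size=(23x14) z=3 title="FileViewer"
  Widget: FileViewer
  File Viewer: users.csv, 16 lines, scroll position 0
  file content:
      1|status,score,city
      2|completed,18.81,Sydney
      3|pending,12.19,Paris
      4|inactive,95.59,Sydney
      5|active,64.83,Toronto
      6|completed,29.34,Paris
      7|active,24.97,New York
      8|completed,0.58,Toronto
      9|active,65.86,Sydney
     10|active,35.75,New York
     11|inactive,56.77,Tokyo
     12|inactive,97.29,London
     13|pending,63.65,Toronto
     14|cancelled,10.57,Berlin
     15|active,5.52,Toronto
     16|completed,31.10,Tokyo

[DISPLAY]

                   ┃ So┏━━━━━━━━━━━━━━━━━━━━━┓┃   
                   ┠───┃ FileViewer          ┃┨   
                   ┃███┠─────────────────────┨┃   
                   ┏━━━┃status,score,city   ▲┃┃   
                   ┃ He┃completed,18.81,Sydn█┃┃   
                   ┠───┃pending,12.19,Paris ░┃┃   
                   ┃000┃inactive,95.59,Sydne░┃┃   
                   ┃000┃active,64.83,Toronto░┃┃   
                   ┃000┃completed,29.34,Pari░┃┃   
                   ┃000┃active,24.97,New Yor░┃┛   
                   ┃000┃completed,0.58,Toron░┃    
                   ┃000┃active,65.86,Sydney ░┃    
                   ┃000┃active,35.75,New Yor▼┃    
                   ┃   ┗━━━━━━━━━━━━━━━━━━━━━┛    
                   ┃                         ┃    
                   ┗━━━━━━━━━━━━━━━━━━━━━━━━━┛    
                                                  
                                                  
                                                  
                                                  
                                                  


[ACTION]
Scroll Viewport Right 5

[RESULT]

                 ┃ So┏━━━━━━━━━━━━━━━━━━━━━┓┃     
                 ┠───┃ FileViewer          ┃┨     
                 ┃███┠─────────────────────┨┃     
                 ┏━━━┃status,score,city   ▲┃┃     
                 ┃ He┃completed,18.81,Sydn█┃┃     
                 ┠───┃pending,12.19,Paris ░┃┃     
                 ┃000┃inactive,95.59,Sydne░┃┃     
                 ┃000┃active,64.83,Toronto░┃┃     
                 ┃000┃completed,29.34,Pari░┃┃     
                 ┃000┃active,24.97,New Yor░┃┛     
                 ┃000┃completed,0.58,Toron░┃      
                 ┃000┃active,65.86,Sydney ░┃      
                 ┃000┃active,35.75,New Yor▼┃      
                 ┃   ┗━━━━━━━━━━━━━━━━━━━━━┛      
                 ┃                         ┃      
                 ┗━━━━━━━━━━━━━━━━━━━━━━━━━┛      
                                                  
                                                  
                                                  
                                                  
                                                  


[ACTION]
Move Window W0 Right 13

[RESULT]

                     ┏━━━━━━━━━━━━━━━━━━━━━┓     ┃
                     ┃ FileViewer          ┃─────┨
                     ┠─────────────────────┨     ┃
                 ┏━━━┃status,score,city   ▲┃     ┃
                 ┃ He┃completed,18.81,Sydn█┃     ┃
                 ┠───┃pending,12.19,Paris ░┃     ┃
                 ┃000┃inactive,95.59,Sydne░┃     ┃
                 ┃000┃active,64.83,Toronto░┃     ┃
                 ┃000┃completed,29.34,Pari░┃     ┃
                 ┃000┃active,24.97,New Yor░┃━━━━━┛
                 ┃000┃completed,0.58,Toron░┃      
                 ┃000┃active,65.86,Sydney ░┃      
                 ┃000┃active,35.75,New Yor▼┃      
                 ┃   ┗━━━━━━━━━━━━━━━━━━━━━┛      
                 ┃                         ┃      
                 ┗━━━━━━━━━━━━━━━━━━━━━━━━━┛      
                                                  
                                                  
                                                  
                                                  
                                                  


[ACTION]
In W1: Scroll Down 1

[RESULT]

                     ┏━━━━━━━━━━━━━━━━━━━━━┓     ┃
                     ┃ FileViewer          ┃─────┨
                     ┠─────────────────────┨     ┃
                 ┏━━━┃status,score,city   ▲┃     ┃
                 ┃ He┃completed,18.81,Sydn█┃     ┃
                 ┠───┃pending,12.19,Paris ░┃     ┃
                 ┃000┃inactive,95.59,Sydne░┃     ┃
                 ┃000┃active,64.83,Toronto░┃     ┃
                 ┃000┃completed,29.34,Pari░┃     ┃
                 ┃000┃active,24.97,New Yor░┃━━━━━┛
                 ┃000┃completed,0.58,Toron░┃      
                 ┃000┃active,65.86,Sydney ░┃      
                 ┃   ┃active,35.75,New Yor▼┃      
                 ┃   ┗━━━━━━━━━━━━━━━━━━━━━┛      
                 ┃                         ┃      
                 ┗━━━━━━━━━━━━━━━━━━━━━━━━━┛      
                                                  
                                                  
                                                  
                                                  
                                                  


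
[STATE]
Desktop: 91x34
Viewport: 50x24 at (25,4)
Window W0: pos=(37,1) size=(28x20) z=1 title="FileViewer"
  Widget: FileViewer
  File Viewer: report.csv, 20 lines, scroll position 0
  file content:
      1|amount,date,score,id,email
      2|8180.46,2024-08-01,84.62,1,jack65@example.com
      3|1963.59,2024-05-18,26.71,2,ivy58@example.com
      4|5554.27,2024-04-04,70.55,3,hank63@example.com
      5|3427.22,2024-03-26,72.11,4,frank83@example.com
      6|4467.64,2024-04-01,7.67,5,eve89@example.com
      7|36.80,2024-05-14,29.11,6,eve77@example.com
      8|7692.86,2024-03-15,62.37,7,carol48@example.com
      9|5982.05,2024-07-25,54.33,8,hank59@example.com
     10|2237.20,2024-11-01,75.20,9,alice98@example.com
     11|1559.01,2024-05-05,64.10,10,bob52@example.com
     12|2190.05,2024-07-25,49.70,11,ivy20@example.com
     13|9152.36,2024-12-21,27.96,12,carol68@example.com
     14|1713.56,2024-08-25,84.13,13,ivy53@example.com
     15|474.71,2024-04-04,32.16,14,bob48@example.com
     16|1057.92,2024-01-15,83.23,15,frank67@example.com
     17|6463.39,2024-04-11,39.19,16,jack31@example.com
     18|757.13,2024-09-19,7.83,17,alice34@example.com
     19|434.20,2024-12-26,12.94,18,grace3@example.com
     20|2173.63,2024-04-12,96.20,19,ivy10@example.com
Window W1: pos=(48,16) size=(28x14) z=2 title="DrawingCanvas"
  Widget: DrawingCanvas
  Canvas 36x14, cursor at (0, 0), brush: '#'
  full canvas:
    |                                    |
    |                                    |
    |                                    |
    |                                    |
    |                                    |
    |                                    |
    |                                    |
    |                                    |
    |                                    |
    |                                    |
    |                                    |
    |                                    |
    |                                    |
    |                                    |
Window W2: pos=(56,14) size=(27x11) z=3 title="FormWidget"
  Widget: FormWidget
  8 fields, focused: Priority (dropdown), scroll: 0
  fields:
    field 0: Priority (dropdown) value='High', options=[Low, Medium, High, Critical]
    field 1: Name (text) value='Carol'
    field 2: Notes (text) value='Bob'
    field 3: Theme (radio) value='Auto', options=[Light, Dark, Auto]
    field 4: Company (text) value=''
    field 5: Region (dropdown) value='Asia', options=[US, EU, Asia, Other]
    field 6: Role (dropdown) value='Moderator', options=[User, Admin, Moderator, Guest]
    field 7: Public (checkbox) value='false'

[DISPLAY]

            ┃amount,date,score,id,emai▲┃          
            ┃8180.46,2024-08-01,84.62,█┃          
            ┃1963.59,2024-05-18,26.71,░┃          
            ┃5554.27,2024-04-04,70.55,░┃          
            ┃3427.22,2024-03-26,72.11,░┃          
            ┃4467.64,2024-04-01,7.67,5░┃          
            ┃36.80,2024-05-14,29.11,6,░┃          
            ┃7692.86,2024-03-15,62.37,░┃          
            ┃5982.05,2024-07-25,54.33,░┃          
            ┃2237.20,2024-11-01,75.20,░┃          
            ┃1559.01,2024-05-05┏━━━━━━━━━━━━━━━━━━
            ┃2190.05,2024-07-25┃ FormWidget       
            ┃9152.36,20┏━━━━━━━┠──────────────────
            ┃1713.56,20┃ Drawin┃> Priority:   [Hig
            ┃474.71,202┠───────┃  Name:       [Car
            ┃1057.92,20┃+      ┃  Notes:      [Bob
            ┗━━━━━━━━━━┃       ┃  Theme:      ( ) 
                       ┃       ┃  Company:    [   
                       ┃       ┃  Region:     [Asi
                       ┃       ┃  Role:       [Mod
                       ┃       ┗━━━━━━━━━━━━━━━━━━
                       ┃                          
                       ┃                          
                       ┃                          


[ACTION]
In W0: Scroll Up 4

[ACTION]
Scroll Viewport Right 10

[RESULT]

  ┃amount,date,score,id,emai▲┃                    
  ┃8180.46,2024-08-01,84.62,█┃                    
  ┃1963.59,2024-05-18,26.71,░┃                    
  ┃5554.27,2024-04-04,70.55,░┃                    
  ┃3427.22,2024-03-26,72.11,░┃                    
  ┃4467.64,2024-04-01,7.67,5░┃                    
  ┃36.80,2024-05-14,29.11,6,░┃                    
  ┃7692.86,2024-03-15,62.37,░┃                    
  ┃5982.05,2024-07-25,54.33,░┃                    
  ┃2237.20,2024-11-01,75.20,░┃                    
  ┃1559.01,2024-05-05┏━━━━━━━━━━━━━━━━━━━━━━━━━┓  
  ┃2190.05,2024-07-25┃ FormWidget              ┃  
  ┃9152.36,20┏━━━━━━━┠─────────────────────────┨  
  ┃1713.56,20┃ Drawin┃> Priority:   [High    ▼]┃  
  ┃474.71,202┠───────┃  Name:       [Carol    ]┃  
  ┃1057.92,20┃+      ┃  Notes:      [Bob      ]┃  
  ┗━━━━━━━━━━┃       ┃  Theme:      ( ) Light  ┃  
             ┃       ┃  Company:    [         ]┃  
             ┃       ┃  Region:     [Asia    ▼]┃  
             ┃       ┃  Role:       [Moderato▼]┃  
             ┃       ┗━━━━━━━━━━━━━━━━━━━━━━━━━┛  
             ┃                          ┃         
             ┃                          ┃         
             ┃                          ┃         


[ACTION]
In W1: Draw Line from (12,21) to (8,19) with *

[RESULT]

  ┃amount,date,score,id,emai▲┃                    
  ┃8180.46,2024-08-01,84.62,█┃                    
  ┃1963.59,2024-05-18,26.71,░┃                    
  ┃5554.27,2024-04-04,70.55,░┃                    
  ┃3427.22,2024-03-26,72.11,░┃                    
  ┃4467.64,2024-04-01,7.67,5░┃                    
  ┃36.80,2024-05-14,29.11,6,░┃                    
  ┃7692.86,2024-03-15,62.37,░┃                    
  ┃5982.05,2024-07-25,54.33,░┃                    
  ┃2237.20,2024-11-01,75.20,░┃                    
  ┃1559.01,2024-05-05┏━━━━━━━━━━━━━━━━━━━━━━━━━┓  
  ┃2190.05,2024-07-25┃ FormWidget              ┃  
  ┃9152.36,20┏━━━━━━━┠─────────────────────────┨  
  ┃1713.56,20┃ Drawin┃> Priority:   [High    ▼]┃  
  ┃474.71,202┠───────┃  Name:       [Carol    ]┃  
  ┃1057.92,20┃+      ┃  Notes:      [Bob      ]┃  
  ┗━━━━━━━━━━┃       ┃  Theme:      ( ) Light  ┃  
             ┃       ┃  Company:    [         ]┃  
             ┃       ┃  Region:     [Asia    ▼]┃  
             ┃       ┃  Role:       [Moderato▼]┃  
             ┃       ┗━━━━━━━━━━━━━━━━━━━━━━━━━┛  
             ┃                          ┃         
             ┃                          ┃         
             ┃                   *      ┃         


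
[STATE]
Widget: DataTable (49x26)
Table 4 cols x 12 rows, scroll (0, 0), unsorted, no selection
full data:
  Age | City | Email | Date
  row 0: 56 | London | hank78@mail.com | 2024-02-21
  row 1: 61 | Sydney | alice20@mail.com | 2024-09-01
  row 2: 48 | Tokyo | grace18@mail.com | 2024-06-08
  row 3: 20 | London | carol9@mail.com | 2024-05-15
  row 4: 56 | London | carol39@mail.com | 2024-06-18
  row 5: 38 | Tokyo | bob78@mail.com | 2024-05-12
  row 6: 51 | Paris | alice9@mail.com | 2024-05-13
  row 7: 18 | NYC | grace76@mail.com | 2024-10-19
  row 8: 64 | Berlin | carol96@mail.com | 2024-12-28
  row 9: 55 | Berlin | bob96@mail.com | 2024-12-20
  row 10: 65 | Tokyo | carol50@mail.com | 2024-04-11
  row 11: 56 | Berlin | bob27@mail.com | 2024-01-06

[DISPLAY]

Age│City  │Email           │Date                 
───┼──────┼────────────────┼──────────           
56 │London│hank78@mail.com │2024-02-21           
61 │Sydney│alice20@mail.com│2024-09-01           
48 │Tokyo │grace18@mail.com│2024-06-08           
20 │London│carol9@mail.com │2024-05-15           
56 │London│carol39@mail.com│2024-06-18           
38 │Tokyo │bob78@mail.com  │2024-05-12           
51 │Paris │alice9@mail.com │2024-05-13           
18 │NYC   │grace76@mail.com│2024-10-19           
64 │Berlin│carol96@mail.com│2024-12-28           
55 │Berlin│bob96@mail.com  │2024-12-20           
65 │Tokyo │carol50@mail.com│2024-04-11           
56 │Berlin│bob27@mail.com  │2024-01-06           
                                                 
                                                 
                                                 
                                                 
                                                 
                                                 
                                                 
                                                 
                                                 
                                                 
                                                 
                                                 


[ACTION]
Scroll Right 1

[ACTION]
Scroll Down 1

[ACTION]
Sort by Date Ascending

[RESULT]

Age│City  │Email           │Date     ▲           
───┼──────┼────────────────┼──────────           
56 │Berlin│bob27@mail.com  │2024-01-06           
56 │London│hank78@mail.com │2024-02-21           
65 │Tokyo │carol50@mail.com│2024-04-11           
38 │Tokyo │bob78@mail.com  │2024-05-12           
51 │Paris │alice9@mail.com │2024-05-13           
20 │London│carol9@mail.com │2024-05-15           
48 │Tokyo │grace18@mail.com│2024-06-08           
56 │London│carol39@mail.com│2024-06-18           
61 │Sydney│alice20@mail.com│2024-09-01           
18 │NYC   │grace76@mail.com│2024-10-19           
55 │Berlin│bob96@mail.com  │2024-12-20           
64 │Berlin│carol96@mail.com│2024-12-28           
                                                 
                                                 
                                                 
                                                 
                                                 
                                                 
                                                 
                                                 
                                                 
                                                 
                                                 
                                                 


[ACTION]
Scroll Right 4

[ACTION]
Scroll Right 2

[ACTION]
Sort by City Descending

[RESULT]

Age│City ▼│Email           │Date                 
───┼──────┼────────────────┼──────────           
65 │Tokyo │carol50@mail.com│2024-04-11           
38 │Tokyo │bob78@mail.com  │2024-05-12           
48 │Tokyo │grace18@mail.com│2024-06-08           
61 │Sydney│alice20@mail.com│2024-09-01           
51 │Paris │alice9@mail.com │2024-05-13           
18 │NYC   │grace76@mail.com│2024-10-19           
56 │London│hank78@mail.com │2024-02-21           
20 │London│carol9@mail.com │2024-05-15           
56 │London│carol39@mail.com│2024-06-18           
56 │Berlin│bob27@mail.com  │2024-01-06           
55 │Berlin│bob96@mail.com  │2024-12-20           
64 │Berlin│carol96@mail.com│2024-12-28           
                                                 
                                                 
                                                 
                                                 
                                                 
                                                 
                                                 
                                                 
                                                 
                                                 
                                                 
                                                 


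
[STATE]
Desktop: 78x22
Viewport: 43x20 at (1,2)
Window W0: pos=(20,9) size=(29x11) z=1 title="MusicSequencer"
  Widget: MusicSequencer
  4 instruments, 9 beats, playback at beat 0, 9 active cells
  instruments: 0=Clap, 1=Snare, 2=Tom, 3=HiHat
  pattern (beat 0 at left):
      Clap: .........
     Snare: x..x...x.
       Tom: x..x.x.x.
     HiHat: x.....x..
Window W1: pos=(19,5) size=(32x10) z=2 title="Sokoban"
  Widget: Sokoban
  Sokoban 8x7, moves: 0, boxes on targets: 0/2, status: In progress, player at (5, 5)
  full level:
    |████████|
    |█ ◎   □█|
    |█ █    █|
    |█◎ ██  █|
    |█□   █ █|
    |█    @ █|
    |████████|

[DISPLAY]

                                           
                                           
                                           
                  ┏━━━━━━━━━━━━━━━━━━━━━━━━
                  ┃ Sokoban                
                  ┠────────────────────────
                  ┃████████                
                  ┃█ ◎   □█                
                  ┃█ █    █                
                  ┃█◎ ██  █                
                  ┃█□   █ █                
                  ┃█    @ █                
                  ┗━━━━━━━━━━━━━━━━━━━━━━━━
                   ┃   Tom█··█·█·█·        
                   ┃ HiHat█·····█··        
                   ┃                       
                   ┃                       
                   ┗━━━━━━━━━━━━━━━━━━━━━━━
                                           
                                           


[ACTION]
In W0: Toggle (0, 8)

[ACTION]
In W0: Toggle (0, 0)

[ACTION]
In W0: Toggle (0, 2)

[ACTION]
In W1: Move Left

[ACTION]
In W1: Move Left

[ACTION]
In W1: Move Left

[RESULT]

                                           
                                           
                                           
                  ┏━━━━━━━━━━━━━━━━━━━━━━━━
                  ┃ Sokoban                
                  ┠────────────────────────
                  ┃████████                
                  ┃█ ◎   □█                
                  ┃█ █    █                
                  ┃█◎ ██  █                
                  ┃█□   █ █                
                  ┃█ @    █                
                  ┗━━━━━━━━━━━━━━━━━━━━━━━━
                   ┃   Tom█··█·█·█·        
                   ┃ HiHat█·····█··        
                   ┃                       
                   ┃                       
                   ┗━━━━━━━━━━━━━━━━━━━━━━━
                                           
                                           


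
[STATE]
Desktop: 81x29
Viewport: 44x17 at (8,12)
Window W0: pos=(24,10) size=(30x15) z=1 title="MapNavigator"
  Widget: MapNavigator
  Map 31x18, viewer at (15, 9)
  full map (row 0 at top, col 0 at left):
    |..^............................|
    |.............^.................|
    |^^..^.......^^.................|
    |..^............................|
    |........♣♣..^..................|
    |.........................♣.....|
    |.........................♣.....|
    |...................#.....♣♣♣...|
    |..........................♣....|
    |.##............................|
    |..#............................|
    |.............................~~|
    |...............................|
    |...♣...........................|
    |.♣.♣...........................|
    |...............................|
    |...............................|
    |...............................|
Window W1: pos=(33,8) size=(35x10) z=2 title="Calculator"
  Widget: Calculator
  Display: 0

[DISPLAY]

                ┠────────┃┌───┬───┬───┬───┐ 
                ┃.......♣┃│ 7 │ 8 │ 9 │ ÷ │ 
                ┃........┃├───┼───┼───┼───┤ 
                ┃........┃│ 4 │ 5 │ 6 │ × │ 
                ┃........┃└───┴───┴───┴───┘ 
                ┃........┗━━━━━━━━━━━━━━━━━━
                ┃##............@............
                ┃.#.........................
                ┃...........................
                ┃...........................
                ┃..♣........................
                ┃♣.♣........................
                ┗━━━━━━━━━━━━━━━━━━━━━━━━━━━
                                            
                                            
                                            
                                            


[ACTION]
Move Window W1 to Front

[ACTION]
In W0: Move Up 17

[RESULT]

                ┠────────┃┌───┬───┬───┬───┐ 
                ┃        ┃│ 7 │ 8 │ 9 │ ÷ │ 
                ┃        ┃├───┼───┼───┼───┤ 
                ┃        ┃│ 4 │ 5 │ 6 │ × │ 
                ┃        ┃└───┴───┴───┴───┘ 
                ┃        ┗━━━━━━━━━━━━━━━━━━
                ┃.^............@............
                ┃............^..............
                ┃^..^.......^^..............
                ┃.^.........................
                ┃.......♣♣..^...............
                ┃........................♣..
                ┗━━━━━━━━━━━━━━━━━━━━━━━━━━━
                                            
                                            
                                            
                                            


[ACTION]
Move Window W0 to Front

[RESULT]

                ┠───────────────────────────
                ┃                           
                ┃                           
                ┃                           
                ┃                           
                ┃                           
                ┃.^............@............
                ┃............^..............
                ┃^..^.......^^..............
                ┃.^.........................
                ┃.......♣♣..^...............
                ┃........................♣..
                ┗━━━━━━━━━━━━━━━━━━━━━━━━━━━
                                            
                                            
                                            
                                            


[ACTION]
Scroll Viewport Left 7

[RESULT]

                       ┠────────────────────
                       ┃                    
                       ┃                    
                       ┃                    
                       ┃                    
                       ┃                    
                       ┃.^............@.....
                       ┃............^.......
                       ┃^..^.......^^.......
                       ┃.^..................
                       ┃.......♣♣..^........
                       ┃....................
                       ┗━━━━━━━━━━━━━━━━━━━━
                                            
                                            
                                            
                                            


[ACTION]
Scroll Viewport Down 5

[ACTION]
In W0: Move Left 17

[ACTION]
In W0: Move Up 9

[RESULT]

                       ┠────────────────────
                       ┃                    
                       ┃                    
                       ┃                    
                       ┃                    
                       ┃                    
                       ┃              @.^...
                       ┃              ......
                       ┃              ^^..^.
                       ┃              ..^...
                       ┃              ......
                       ┃              ......
                       ┗━━━━━━━━━━━━━━━━━━━━
                                            
                                            
                                            
                                            


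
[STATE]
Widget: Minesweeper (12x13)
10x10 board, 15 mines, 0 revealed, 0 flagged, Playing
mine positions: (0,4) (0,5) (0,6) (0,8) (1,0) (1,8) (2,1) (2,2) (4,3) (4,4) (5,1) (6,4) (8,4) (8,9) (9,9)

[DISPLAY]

■■■■■■■■■■  
■■■■■■■■■■  
■■■■■■■■■■  
■■■■■■■■■■  
■■■■■■■■■■  
■■■■■■■■■■  
■■■■■■■■■■  
■■■■■■■■■■  
■■■■■■■■■■  
■■■■■■■■■■  
            
            
            


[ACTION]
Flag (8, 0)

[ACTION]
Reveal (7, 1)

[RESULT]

■■■■■■■■■■  
■■■■■■■■■■  
■■■■■■■■■■  
■■■■■■■■■■  
■■■■■■■■■■  
■■■■■■■■■■  
1111■■■■■■  
   2■■■■■■  
   1■■■■■■  
   1■■■■■■  
            
            
            


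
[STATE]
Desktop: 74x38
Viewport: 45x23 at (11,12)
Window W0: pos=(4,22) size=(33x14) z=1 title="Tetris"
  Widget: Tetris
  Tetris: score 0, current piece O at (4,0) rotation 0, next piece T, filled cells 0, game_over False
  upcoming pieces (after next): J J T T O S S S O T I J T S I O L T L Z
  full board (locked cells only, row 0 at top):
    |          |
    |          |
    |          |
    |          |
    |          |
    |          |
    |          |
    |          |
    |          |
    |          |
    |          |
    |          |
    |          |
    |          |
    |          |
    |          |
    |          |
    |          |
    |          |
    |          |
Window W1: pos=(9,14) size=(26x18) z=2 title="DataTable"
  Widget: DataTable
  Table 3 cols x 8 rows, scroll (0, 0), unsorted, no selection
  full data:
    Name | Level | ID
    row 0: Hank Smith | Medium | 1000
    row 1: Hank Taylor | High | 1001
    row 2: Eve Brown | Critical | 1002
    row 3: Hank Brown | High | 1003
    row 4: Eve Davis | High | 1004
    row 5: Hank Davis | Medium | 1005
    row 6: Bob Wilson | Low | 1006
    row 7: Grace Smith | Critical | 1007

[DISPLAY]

                                             
                                             
━━━━━━━━━━━━━━━━━━━━━━━┓                     
DataTable              ┃                     
───────────────────────┨                     
ame       │Level   │ID ┃                     
──────────┼────────┼───┃                     
ank Smith │Medium  │100┃                     
ank Taylor│High    │100┃                     
ve Brown  │Critical│100┃                     
ank Brown │High    │100┃━┓                   
ve Davis  │High    │100┃ ┃                   
ank Davis │Medium  │100┃─┨                   
ob Wilson │Low     │100┃ ┃                   
race Smith│Critical│100┃ ┃                   
                       ┃ ┃                   
                       ┃ ┃                   
                       ┃ ┃                   
                       ┃ ┃                   
━━━━━━━━━━━━━━━━━━━━━━━┛ ┃                   
    │0                   ┃                   
    │                    ┃                   
    │                    ┃                   


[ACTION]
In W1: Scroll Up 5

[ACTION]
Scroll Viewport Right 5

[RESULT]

                                             
                                             
━━━━━━━━━━━━━━━━━━┓                          
able              ┃                          
──────────────────┨                          
     │Level   │ID ┃                          
─────┼────────┼───┃                          
mith │Medium  │100┃                          
aylor│High    │100┃                          
own  │Critical│100┃                          
rown │High    │100┃━┓                        
vis  │High    │100┃ ┃                        
avis │Medium  │100┃─┨                        
lson │Low     │100┃ ┃                        
Smith│Critical│100┃ ┃                        
                  ┃ ┃                        
                  ┃ ┃                        
                  ┃ ┃                        
                  ┃ ┃                        
━━━━━━━━━━━━━━━━━━┛ ┃                        
0                   ┃                        
                    ┃                        
                    ┃                        


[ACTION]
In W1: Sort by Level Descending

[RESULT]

                                             
                                             
━━━━━━━━━━━━━━━━━━┓                          
able              ┃                          
──────────────────┨                          
     │Level  ▼│ID ┃                          
─────┼────────┼───┃                          
mith │Medium  │100┃                          
avis │Medium  │100┃                          
lson │Low     │100┃                          
aylor│High    │100┃━┓                        
rown │High    │100┃ ┃                        
vis  │High    │100┃─┨                        
own  │Critical│100┃ ┃                        
Smith│Critical│100┃ ┃                        
                  ┃ ┃                        
                  ┃ ┃                        
                  ┃ ┃                        
                  ┃ ┃                        
━━━━━━━━━━━━━━━━━━┛ ┃                        
0                   ┃                        
                    ┃                        
                    ┃                        


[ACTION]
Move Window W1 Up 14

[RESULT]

Smith│Critical│100┃                          
                  ┃                          
                  ┃                          
                  ┃                          
                  ┃                          
━━━━━━━━━━━━━━━━━━┛                          
                                             
                                             
                                             
                                             
━━━━━━━━━━━━━━━━━━━━┓                        
                    ┃                        
────────────────────┨                        
Next:               ┃                        
 ▒                  ┃                        
▒▒▒                 ┃                        
                    ┃                        
                    ┃                        
                    ┃                        
Score:              ┃                        
0                   ┃                        
                    ┃                        
                    ┃                        


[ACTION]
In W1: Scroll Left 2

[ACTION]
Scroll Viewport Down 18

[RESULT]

                  ┃                          
                  ┃                          
━━━━━━━━━━━━━━━━━━┛                          
                                             
                                             
                                             
                                             
━━━━━━━━━━━━━━━━━━━━┓                        
                    ┃                        
────────────────────┨                        
Next:               ┃                        
 ▒                  ┃                        
▒▒▒                 ┃                        
                    ┃                        
                    ┃                        
                    ┃                        
Score:              ┃                        
0                   ┃                        
                    ┃                        
                    ┃                        
━━━━━━━━━━━━━━━━━━━━┛                        
                                             
                                             
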